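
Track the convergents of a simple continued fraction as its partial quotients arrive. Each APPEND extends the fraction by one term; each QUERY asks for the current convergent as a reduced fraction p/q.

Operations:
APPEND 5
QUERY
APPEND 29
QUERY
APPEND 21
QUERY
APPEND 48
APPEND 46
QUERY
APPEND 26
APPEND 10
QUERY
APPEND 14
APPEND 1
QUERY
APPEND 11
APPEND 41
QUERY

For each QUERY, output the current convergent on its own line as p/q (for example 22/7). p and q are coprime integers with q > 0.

APPEND 5: p_0 = 5·1 + 0 = 5, q_0 = 5·0 + 1 = 1 → 5/1
APPEND 29: p_1 = 29·5 + 1 = 146, q_1 = 29·1 + 0 = 29 → 146/29
APPEND 21: p_2 = 21·146 + 5 = 3071, q_2 = 21·29 + 1 = 610 → 3071/610
APPEND 48: p_3 = 48·3071 + 146 = 147554, q_3 = 48·610 + 29 = 29309 → 147554/29309
APPEND 46: p_4 = 46·147554 + 3071 = 6790555, q_4 = 46·29309 + 610 = 1348824 → 6790555/1348824
APPEND 26: p_5 = 26·6790555 + 147554 = 176701984, q_5 = 26·1348824 + 29309 = 35098733 → 176701984/35098733
APPEND 10: p_6 = 10·176701984 + 6790555 = 1773810395, q_6 = 10·35098733 + 1348824 = 352336154 → 1773810395/352336154
APPEND 14: p_7 = 14·1773810395 + 176701984 = 25010047514, q_7 = 14·352336154 + 35098733 = 4967804889 → 25010047514/4967804889
APPEND 1: p_8 = 1·25010047514 + 1773810395 = 26783857909, q_8 = 1·4967804889 + 352336154 = 5320141043 → 26783857909/5320141043
APPEND 11: p_9 = 11·26783857909 + 25010047514 = 319632484513, q_9 = 11·5320141043 + 4967804889 = 63489356362 → 319632484513/63489356362
APPEND 41: p_10 = 41·319632484513 + 26783857909 = 13131715722942, q_10 = 41·63489356362 + 5320141043 = 2608383751885 → 13131715722942/2608383751885

5/1
146/29
3071/610
6790555/1348824
1773810395/352336154
26783857909/5320141043
13131715722942/2608383751885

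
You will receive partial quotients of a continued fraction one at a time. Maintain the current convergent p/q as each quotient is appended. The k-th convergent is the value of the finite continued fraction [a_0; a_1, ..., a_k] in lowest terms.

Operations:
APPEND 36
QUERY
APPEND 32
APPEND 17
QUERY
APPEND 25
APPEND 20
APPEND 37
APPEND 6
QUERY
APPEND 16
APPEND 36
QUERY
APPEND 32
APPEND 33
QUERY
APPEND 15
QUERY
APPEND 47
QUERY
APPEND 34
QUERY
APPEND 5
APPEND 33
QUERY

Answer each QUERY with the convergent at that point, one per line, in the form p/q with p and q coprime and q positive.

APPEND 36: p_0 = 36·1 + 0 = 36, q_0 = 36·0 + 1 = 1 → 36/1
APPEND 32: p_1 = 32·36 + 1 = 1153, q_1 = 32·1 + 0 = 32 → 1153/32
APPEND 17: p_2 = 17·1153 + 36 = 19637, q_2 = 17·32 + 1 = 545 → 19637/545
APPEND 25: p_3 = 25·19637 + 1153 = 492078, q_3 = 25·545 + 32 = 13657 → 492078/13657
APPEND 20: p_4 = 20·492078 + 19637 = 9861197, q_4 = 20·13657 + 545 = 273685 → 9861197/273685
APPEND 37: p_5 = 37·9861197 + 492078 = 365356367, q_5 = 37·273685 + 13657 = 10140002 → 365356367/10140002
APPEND 6: p_6 = 6·365356367 + 9861197 = 2201999399, q_6 = 6·10140002 + 273685 = 61113697 → 2201999399/61113697
APPEND 16: p_7 = 16·2201999399 + 365356367 = 35597346751, q_7 = 16·61113697 + 10140002 = 987959154 → 35597346751/987959154
APPEND 36: p_8 = 36·35597346751 + 2201999399 = 1283706482435, q_8 = 36·987959154 + 61113697 = 35627643241 → 1283706482435/35627643241
APPEND 32: p_9 = 32·1283706482435 + 35597346751 = 41114204784671, q_9 = 32·35627643241 + 987959154 = 1141072542866 → 41114204784671/1141072542866
APPEND 33: p_10 = 33·41114204784671 + 1283706482435 = 1358052464376578, q_10 = 33·1141072542866 + 35627643241 = 37691021557819 → 1358052464376578/37691021557819
APPEND 15: p_11 = 15·1358052464376578 + 41114204784671 = 20411901170433341, q_11 = 15·37691021557819 + 1141072542866 = 566506395910151 → 20411901170433341/566506395910151
APPEND 47: p_12 = 47·20411901170433341 + 1358052464376578 = 960717407474743605, q_12 = 47·566506395910151 + 37691021557819 = 26663491629334916 → 960717407474743605/26663491629334916
APPEND 34: p_13 = 34·960717407474743605 + 20411901170433341 = 32684803755311715911, q_13 = 34·26663491629334916 + 566506395910151 = 907125221793297295 → 32684803755311715911/907125221793297295
APPEND 5: p_14 = 5·32684803755311715911 + 960717407474743605 = 164384736184033323160, q_14 = 5·907125221793297295 + 26663491629334916 = 4562289600595821391 → 164384736184033323160/4562289600595821391
APPEND 33: p_15 = 33·164384736184033323160 + 32684803755311715911 = 5457381097828411380191, q_15 = 33·4562289600595821391 + 907125221793297295 = 151462682041455403198 → 5457381097828411380191/151462682041455403198

36/1
19637/545
2201999399/61113697
1283706482435/35627643241
1358052464376578/37691021557819
20411901170433341/566506395910151
960717407474743605/26663491629334916
32684803755311715911/907125221793297295
5457381097828411380191/151462682041455403198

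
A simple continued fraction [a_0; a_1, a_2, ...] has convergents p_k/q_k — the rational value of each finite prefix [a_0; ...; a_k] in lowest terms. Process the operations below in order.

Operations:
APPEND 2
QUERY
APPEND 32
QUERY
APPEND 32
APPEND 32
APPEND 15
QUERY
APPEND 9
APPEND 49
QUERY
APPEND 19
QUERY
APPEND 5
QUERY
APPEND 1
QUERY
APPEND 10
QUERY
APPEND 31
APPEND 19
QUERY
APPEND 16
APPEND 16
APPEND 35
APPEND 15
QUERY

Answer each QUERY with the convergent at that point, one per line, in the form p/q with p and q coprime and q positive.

2/1
65/32
1002417/493505
446336075/219737978
8489473867/4179495959
42893705410/21117217773
51383179277/25296713732
556725498180/274084355093
329444324332463/162190407065778
44759948834265111753/22035997543386724381

APPEND 2: p_0 = 2·1 + 0 = 2, q_0 = 2·0 + 1 = 1 → 2/1
APPEND 32: p_1 = 32·2 + 1 = 65, q_1 = 32·1 + 0 = 32 → 65/32
APPEND 32: p_2 = 32·65 + 2 = 2082, q_2 = 32·32 + 1 = 1025 → 2082/1025
APPEND 32: p_3 = 32·2082 + 65 = 66689, q_3 = 32·1025 + 32 = 32832 → 66689/32832
APPEND 15: p_4 = 15·66689 + 2082 = 1002417, q_4 = 15·32832 + 1025 = 493505 → 1002417/493505
APPEND 9: p_5 = 9·1002417 + 66689 = 9088442, q_5 = 9·493505 + 32832 = 4474377 → 9088442/4474377
APPEND 49: p_6 = 49·9088442 + 1002417 = 446336075, q_6 = 49·4474377 + 493505 = 219737978 → 446336075/219737978
APPEND 19: p_7 = 19·446336075 + 9088442 = 8489473867, q_7 = 19·219737978 + 4474377 = 4179495959 → 8489473867/4179495959
APPEND 5: p_8 = 5·8489473867 + 446336075 = 42893705410, q_8 = 5·4179495959 + 219737978 = 21117217773 → 42893705410/21117217773
APPEND 1: p_9 = 1·42893705410 + 8489473867 = 51383179277, q_9 = 1·21117217773 + 4179495959 = 25296713732 → 51383179277/25296713732
APPEND 10: p_10 = 10·51383179277 + 42893705410 = 556725498180, q_10 = 10·25296713732 + 21117217773 = 274084355093 → 556725498180/274084355093
APPEND 31: p_11 = 31·556725498180 + 51383179277 = 17309873622857, q_11 = 31·274084355093 + 25296713732 = 8521911721615 → 17309873622857/8521911721615
APPEND 19: p_12 = 19·17309873622857 + 556725498180 = 329444324332463, q_12 = 19·8521911721615 + 274084355093 = 162190407065778 → 329444324332463/162190407065778
APPEND 16: p_13 = 16·329444324332463 + 17309873622857 = 5288419062942265, q_13 = 16·162190407065778 + 8521911721615 = 2603568424774063 → 5288419062942265/2603568424774063
APPEND 16: p_14 = 16·5288419062942265 + 329444324332463 = 84944149331408703, q_14 = 16·2603568424774063 + 162190407065778 = 41819285203450786 → 84944149331408703/41819285203450786
APPEND 35: p_15 = 35·84944149331408703 + 5288419062942265 = 2978333645662246870, q_15 = 35·41819285203450786 + 2603568424774063 = 1466278550545551573 → 2978333645662246870/1466278550545551573
APPEND 15: p_16 = 15·2978333645662246870 + 84944149331408703 = 44759948834265111753, q_16 = 15·1466278550545551573 + 41819285203450786 = 22035997543386724381 → 44759948834265111753/22035997543386724381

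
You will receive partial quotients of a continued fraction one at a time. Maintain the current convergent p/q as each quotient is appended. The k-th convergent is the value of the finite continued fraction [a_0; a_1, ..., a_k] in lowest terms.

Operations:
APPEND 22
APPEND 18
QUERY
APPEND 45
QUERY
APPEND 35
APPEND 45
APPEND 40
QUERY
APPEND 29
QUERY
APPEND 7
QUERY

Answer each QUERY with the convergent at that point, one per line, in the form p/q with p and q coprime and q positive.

397/18
17887/811
1128937522/51186243
32767395915/1485679993
230500708927/10450946194

APPEND 22: p_0 = 22·1 + 0 = 22, q_0 = 22·0 + 1 = 1 → 22/1
APPEND 18: p_1 = 18·22 + 1 = 397, q_1 = 18·1 + 0 = 18 → 397/18
APPEND 45: p_2 = 45·397 + 22 = 17887, q_2 = 45·18 + 1 = 811 → 17887/811
APPEND 35: p_3 = 35·17887 + 397 = 626442, q_3 = 35·811 + 18 = 28403 → 626442/28403
APPEND 45: p_4 = 45·626442 + 17887 = 28207777, q_4 = 45·28403 + 811 = 1278946 → 28207777/1278946
APPEND 40: p_5 = 40·28207777 + 626442 = 1128937522, q_5 = 40·1278946 + 28403 = 51186243 → 1128937522/51186243
APPEND 29: p_6 = 29·1128937522 + 28207777 = 32767395915, q_6 = 29·51186243 + 1278946 = 1485679993 → 32767395915/1485679993
APPEND 7: p_7 = 7·32767395915 + 1128937522 = 230500708927, q_7 = 7·1485679993 + 51186243 = 10450946194 → 230500708927/10450946194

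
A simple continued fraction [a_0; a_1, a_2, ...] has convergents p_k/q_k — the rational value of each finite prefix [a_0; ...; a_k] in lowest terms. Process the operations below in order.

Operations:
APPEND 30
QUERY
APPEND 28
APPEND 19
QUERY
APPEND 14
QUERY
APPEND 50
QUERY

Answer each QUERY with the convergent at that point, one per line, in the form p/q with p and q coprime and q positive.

30/1
16009/533
224967/7490
11264359/375033

APPEND 30: p_0 = 30·1 + 0 = 30, q_0 = 30·0 + 1 = 1 → 30/1
APPEND 28: p_1 = 28·30 + 1 = 841, q_1 = 28·1 + 0 = 28 → 841/28
APPEND 19: p_2 = 19·841 + 30 = 16009, q_2 = 19·28 + 1 = 533 → 16009/533
APPEND 14: p_3 = 14·16009 + 841 = 224967, q_3 = 14·533 + 28 = 7490 → 224967/7490
APPEND 50: p_4 = 50·224967 + 16009 = 11264359, q_4 = 50·7490 + 533 = 375033 → 11264359/375033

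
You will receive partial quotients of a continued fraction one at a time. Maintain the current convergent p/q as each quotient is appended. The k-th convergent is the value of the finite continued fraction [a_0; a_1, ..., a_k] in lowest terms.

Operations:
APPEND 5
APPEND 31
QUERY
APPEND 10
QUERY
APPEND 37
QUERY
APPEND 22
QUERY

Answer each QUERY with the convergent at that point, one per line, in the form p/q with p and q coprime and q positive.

156/31
1565/311
58061/11538
1278907/254147

APPEND 5: p_0 = 5·1 + 0 = 5, q_0 = 5·0 + 1 = 1 → 5/1
APPEND 31: p_1 = 31·5 + 1 = 156, q_1 = 31·1 + 0 = 31 → 156/31
APPEND 10: p_2 = 10·156 + 5 = 1565, q_2 = 10·31 + 1 = 311 → 1565/311
APPEND 37: p_3 = 37·1565 + 156 = 58061, q_3 = 37·311 + 31 = 11538 → 58061/11538
APPEND 22: p_4 = 22·58061 + 1565 = 1278907, q_4 = 22·11538 + 311 = 254147 → 1278907/254147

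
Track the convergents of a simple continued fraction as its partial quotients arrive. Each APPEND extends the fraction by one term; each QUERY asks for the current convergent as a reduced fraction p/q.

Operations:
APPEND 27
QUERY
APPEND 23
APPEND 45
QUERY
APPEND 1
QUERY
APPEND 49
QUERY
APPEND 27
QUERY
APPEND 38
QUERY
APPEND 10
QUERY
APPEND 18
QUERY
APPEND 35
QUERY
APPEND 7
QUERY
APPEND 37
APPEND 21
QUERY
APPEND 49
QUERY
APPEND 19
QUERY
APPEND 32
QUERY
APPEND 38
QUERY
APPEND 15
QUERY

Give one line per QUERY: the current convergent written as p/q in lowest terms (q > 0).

27/1
28017/1036
28639/1059
1431328/52927
38674495/1430088
1471062138/54396271
14749295875/545392798
266958387888/9871466635
9358292871955/346046725023
65775008491573/2432198541796
51369480756754849/1899517446742771
2519547590688047757/93166692283167254
47922773703829662232/1772066670826920597
1536048306113237239181/56799300158744626358
58417758406006844751110/2160145472703122722201
877802424396215908505831/32458981390705585459373

APPEND 27: p_0 = 27·1 + 0 = 27, q_0 = 27·0 + 1 = 1 → 27/1
APPEND 23: p_1 = 23·27 + 1 = 622, q_1 = 23·1 + 0 = 23 → 622/23
APPEND 45: p_2 = 45·622 + 27 = 28017, q_2 = 45·23 + 1 = 1036 → 28017/1036
APPEND 1: p_3 = 1·28017 + 622 = 28639, q_3 = 1·1036 + 23 = 1059 → 28639/1059
APPEND 49: p_4 = 49·28639 + 28017 = 1431328, q_4 = 49·1059 + 1036 = 52927 → 1431328/52927
APPEND 27: p_5 = 27·1431328 + 28639 = 38674495, q_5 = 27·52927 + 1059 = 1430088 → 38674495/1430088
APPEND 38: p_6 = 38·38674495 + 1431328 = 1471062138, q_6 = 38·1430088 + 52927 = 54396271 → 1471062138/54396271
APPEND 10: p_7 = 10·1471062138 + 38674495 = 14749295875, q_7 = 10·54396271 + 1430088 = 545392798 → 14749295875/545392798
APPEND 18: p_8 = 18·14749295875 + 1471062138 = 266958387888, q_8 = 18·545392798 + 54396271 = 9871466635 → 266958387888/9871466635
APPEND 35: p_9 = 35·266958387888 + 14749295875 = 9358292871955, q_9 = 35·9871466635 + 545392798 = 346046725023 → 9358292871955/346046725023
APPEND 7: p_10 = 7·9358292871955 + 266958387888 = 65775008491573, q_10 = 7·346046725023 + 9871466635 = 2432198541796 → 65775008491573/2432198541796
APPEND 37: p_11 = 37·65775008491573 + 9358292871955 = 2443033607060156, q_11 = 37·2432198541796 + 346046725023 = 90337392771475 → 2443033607060156/90337392771475
APPEND 21: p_12 = 21·2443033607060156 + 65775008491573 = 51369480756754849, q_12 = 21·90337392771475 + 2432198541796 = 1899517446742771 → 51369480756754849/1899517446742771
APPEND 49: p_13 = 49·51369480756754849 + 2443033607060156 = 2519547590688047757, q_13 = 49·1899517446742771 + 90337392771475 = 93166692283167254 → 2519547590688047757/93166692283167254
APPEND 19: p_14 = 19·2519547590688047757 + 51369480756754849 = 47922773703829662232, q_14 = 19·93166692283167254 + 1899517446742771 = 1772066670826920597 → 47922773703829662232/1772066670826920597
APPEND 32: p_15 = 32·47922773703829662232 + 2519547590688047757 = 1536048306113237239181, q_15 = 32·1772066670826920597 + 93166692283167254 = 56799300158744626358 → 1536048306113237239181/56799300158744626358
APPEND 38: p_16 = 38·1536048306113237239181 + 47922773703829662232 = 58417758406006844751110, q_16 = 38·56799300158744626358 + 1772066670826920597 = 2160145472703122722201 → 58417758406006844751110/2160145472703122722201
APPEND 15: p_17 = 15·58417758406006844751110 + 1536048306113237239181 = 877802424396215908505831, q_17 = 15·2160145472703122722201 + 56799300158744626358 = 32458981390705585459373 → 877802424396215908505831/32458981390705585459373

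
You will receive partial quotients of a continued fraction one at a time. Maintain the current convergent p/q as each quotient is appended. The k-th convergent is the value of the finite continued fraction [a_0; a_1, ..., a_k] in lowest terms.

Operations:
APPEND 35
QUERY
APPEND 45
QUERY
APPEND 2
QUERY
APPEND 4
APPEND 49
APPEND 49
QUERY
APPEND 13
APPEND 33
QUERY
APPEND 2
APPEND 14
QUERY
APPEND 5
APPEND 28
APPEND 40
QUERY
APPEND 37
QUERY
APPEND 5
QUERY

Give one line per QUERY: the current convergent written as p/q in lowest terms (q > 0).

APPEND 35: p_0 = 35·1 + 0 = 35, q_0 = 35·0 + 1 = 1 → 35/1
APPEND 45: p_1 = 45·35 + 1 = 1576, q_1 = 45·1 + 0 = 45 → 1576/45
APPEND 2: p_2 = 2·1576 + 35 = 3187, q_2 = 2·45 + 1 = 91 → 3187/91
APPEND 4: p_3 = 4·3187 + 1576 = 14324, q_3 = 4·91 + 45 = 409 → 14324/409
APPEND 49: p_4 = 49·14324 + 3187 = 705063, q_4 = 49·409 + 91 = 20132 → 705063/20132
APPEND 49: p_5 = 49·705063 + 14324 = 34562411, q_5 = 49·20132 + 409 = 986877 → 34562411/986877
APPEND 13: p_6 = 13·34562411 + 705063 = 450016406, q_6 = 13·986877 + 20132 = 12849533 → 450016406/12849533
APPEND 33: p_7 = 33·450016406 + 34562411 = 14885103809, q_7 = 33·12849533 + 986877 = 425021466 → 14885103809/425021466
APPEND 2: p_8 = 2·14885103809 + 450016406 = 30220224024, q_8 = 2·425021466 + 12849533 = 862892465 → 30220224024/862892465
APPEND 14: p_9 = 14·30220224024 + 14885103809 = 437968240145, q_9 = 14·862892465 + 425021466 = 12505515976 → 437968240145/12505515976
APPEND 5: p_10 = 5·437968240145 + 30220224024 = 2220061424749, q_10 = 5·12505515976 + 862892465 = 63390472345 → 2220061424749/63390472345
APPEND 28: p_11 = 28·2220061424749 + 437968240145 = 62599688133117, q_11 = 28·63390472345 + 12505515976 = 1787438741636 → 62599688133117/1787438741636
APPEND 40: p_12 = 40·62599688133117 + 2220061424749 = 2506207586749429, q_12 = 40·1787438741636 + 63390472345 = 71560940137785 → 2506207586749429/71560940137785
APPEND 37: p_13 = 37·2506207586749429 + 62599688133117 = 92792280397861990, q_13 = 37·71560940137785 + 1787438741636 = 2649542223839681 → 92792280397861990/2649542223839681
APPEND 5: p_14 = 5·92792280397861990 + 2506207586749429 = 466467609576059379, q_14 = 5·2649542223839681 + 71560940137785 = 13319272059336190 → 466467609576059379/13319272059336190

35/1
1576/45
3187/91
34562411/986877
14885103809/425021466
437968240145/12505515976
2506207586749429/71560940137785
92792280397861990/2649542223839681
466467609576059379/13319272059336190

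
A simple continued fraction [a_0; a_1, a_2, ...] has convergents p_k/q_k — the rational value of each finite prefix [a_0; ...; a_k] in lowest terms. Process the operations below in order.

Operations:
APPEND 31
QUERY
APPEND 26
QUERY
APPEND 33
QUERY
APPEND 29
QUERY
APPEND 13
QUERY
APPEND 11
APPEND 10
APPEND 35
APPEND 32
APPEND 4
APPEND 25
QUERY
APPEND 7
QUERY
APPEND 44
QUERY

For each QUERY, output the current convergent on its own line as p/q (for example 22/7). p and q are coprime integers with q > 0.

31/1
807/26
26662/859
774005/24937
10088727/325040
129017335434226/4156698333649
908231337337533/29261522676566
40091196178285678/1291663696102553

APPEND 31: p_0 = 31·1 + 0 = 31, q_0 = 31·0 + 1 = 1 → 31/1
APPEND 26: p_1 = 26·31 + 1 = 807, q_1 = 26·1 + 0 = 26 → 807/26
APPEND 33: p_2 = 33·807 + 31 = 26662, q_2 = 33·26 + 1 = 859 → 26662/859
APPEND 29: p_3 = 29·26662 + 807 = 774005, q_3 = 29·859 + 26 = 24937 → 774005/24937
APPEND 13: p_4 = 13·774005 + 26662 = 10088727, q_4 = 13·24937 + 859 = 325040 → 10088727/325040
APPEND 11: p_5 = 11·10088727 + 774005 = 111750002, q_5 = 11·325040 + 24937 = 3600377 → 111750002/3600377
APPEND 10: p_6 = 10·111750002 + 10088727 = 1127588747, q_6 = 10·3600377 + 325040 = 36328810 → 1127588747/36328810
APPEND 35: p_7 = 35·1127588747 + 111750002 = 39577356147, q_7 = 35·36328810 + 3600377 = 1275108727 → 39577356147/1275108727
APPEND 32: p_8 = 32·39577356147 + 1127588747 = 1267602985451, q_8 = 32·1275108727 + 36328810 = 40839808074 → 1267602985451/40839808074
APPEND 4: p_9 = 4·1267602985451 + 39577356147 = 5109989297951, q_9 = 4·40839808074 + 1275108727 = 164634341023 → 5109989297951/164634341023
APPEND 25: p_10 = 25·5109989297951 + 1267602985451 = 129017335434226, q_10 = 25·164634341023 + 40839808074 = 4156698333649 → 129017335434226/4156698333649
APPEND 7: p_11 = 7·129017335434226 + 5109989297951 = 908231337337533, q_11 = 7·4156698333649 + 164634341023 = 29261522676566 → 908231337337533/29261522676566
APPEND 44: p_12 = 44·908231337337533 + 129017335434226 = 40091196178285678, q_12 = 44·29261522676566 + 4156698333649 = 1291663696102553 → 40091196178285678/1291663696102553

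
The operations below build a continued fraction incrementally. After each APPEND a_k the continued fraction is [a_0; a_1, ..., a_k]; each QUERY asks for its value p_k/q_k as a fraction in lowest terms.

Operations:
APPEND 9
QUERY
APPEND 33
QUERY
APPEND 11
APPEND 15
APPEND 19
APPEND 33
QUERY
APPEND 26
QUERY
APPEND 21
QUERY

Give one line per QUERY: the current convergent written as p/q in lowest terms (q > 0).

9/1
298/33
31259155/3461616
813683774/90106747
17118618409/1895703303

APPEND 9: p_0 = 9·1 + 0 = 9, q_0 = 9·0 + 1 = 1 → 9/1
APPEND 33: p_1 = 33·9 + 1 = 298, q_1 = 33·1 + 0 = 33 → 298/33
APPEND 11: p_2 = 11·298 + 9 = 3287, q_2 = 11·33 + 1 = 364 → 3287/364
APPEND 15: p_3 = 15·3287 + 298 = 49603, q_3 = 15·364 + 33 = 5493 → 49603/5493
APPEND 19: p_4 = 19·49603 + 3287 = 945744, q_4 = 19·5493 + 364 = 104731 → 945744/104731
APPEND 33: p_5 = 33·945744 + 49603 = 31259155, q_5 = 33·104731 + 5493 = 3461616 → 31259155/3461616
APPEND 26: p_6 = 26·31259155 + 945744 = 813683774, q_6 = 26·3461616 + 104731 = 90106747 → 813683774/90106747
APPEND 21: p_7 = 21·813683774 + 31259155 = 17118618409, q_7 = 21·90106747 + 3461616 = 1895703303 → 17118618409/1895703303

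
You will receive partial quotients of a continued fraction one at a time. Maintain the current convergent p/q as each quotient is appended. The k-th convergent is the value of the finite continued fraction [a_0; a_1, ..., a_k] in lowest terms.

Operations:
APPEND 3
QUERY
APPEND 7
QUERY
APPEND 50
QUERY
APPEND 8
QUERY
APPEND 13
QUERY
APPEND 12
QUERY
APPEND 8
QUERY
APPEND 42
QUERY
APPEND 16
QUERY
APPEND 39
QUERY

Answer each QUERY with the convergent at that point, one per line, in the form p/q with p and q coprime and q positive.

3/1
22/7
1103/351
8846/2815
116101/36946
1402058/446167
11332565/3606282
477369788/151910011
7649249173/2434166458
298798087535/95084401873

APPEND 3: p_0 = 3·1 + 0 = 3, q_0 = 3·0 + 1 = 1 → 3/1
APPEND 7: p_1 = 7·3 + 1 = 22, q_1 = 7·1 + 0 = 7 → 22/7
APPEND 50: p_2 = 50·22 + 3 = 1103, q_2 = 50·7 + 1 = 351 → 1103/351
APPEND 8: p_3 = 8·1103 + 22 = 8846, q_3 = 8·351 + 7 = 2815 → 8846/2815
APPEND 13: p_4 = 13·8846 + 1103 = 116101, q_4 = 13·2815 + 351 = 36946 → 116101/36946
APPEND 12: p_5 = 12·116101 + 8846 = 1402058, q_5 = 12·36946 + 2815 = 446167 → 1402058/446167
APPEND 8: p_6 = 8·1402058 + 116101 = 11332565, q_6 = 8·446167 + 36946 = 3606282 → 11332565/3606282
APPEND 42: p_7 = 42·11332565 + 1402058 = 477369788, q_7 = 42·3606282 + 446167 = 151910011 → 477369788/151910011
APPEND 16: p_8 = 16·477369788 + 11332565 = 7649249173, q_8 = 16·151910011 + 3606282 = 2434166458 → 7649249173/2434166458
APPEND 39: p_9 = 39·7649249173 + 477369788 = 298798087535, q_9 = 39·2434166458 + 151910011 = 95084401873 → 298798087535/95084401873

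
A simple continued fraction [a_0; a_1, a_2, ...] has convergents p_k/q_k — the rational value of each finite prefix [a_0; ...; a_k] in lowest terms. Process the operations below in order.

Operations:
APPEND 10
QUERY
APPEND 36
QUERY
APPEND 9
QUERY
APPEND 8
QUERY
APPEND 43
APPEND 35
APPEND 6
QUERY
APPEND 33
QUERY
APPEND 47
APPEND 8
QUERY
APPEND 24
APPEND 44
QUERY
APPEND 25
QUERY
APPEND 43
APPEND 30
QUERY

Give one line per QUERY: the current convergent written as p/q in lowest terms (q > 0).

10/1
361/36
3259/325
26433/2636
240672856/24000819
7982126411/796008218
3011187039795/300287104738
3199342328086927/319050670738926
80056202091742428/7983511095373927
103448537170282082358/10316284344249907537

APPEND 10: p_0 = 10·1 + 0 = 10, q_0 = 10·0 + 1 = 1 → 10/1
APPEND 36: p_1 = 36·10 + 1 = 361, q_1 = 36·1 + 0 = 36 → 361/36
APPEND 9: p_2 = 9·361 + 10 = 3259, q_2 = 9·36 + 1 = 325 → 3259/325
APPEND 8: p_3 = 8·3259 + 361 = 26433, q_3 = 8·325 + 36 = 2636 → 26433/2636
APPEND 43: p_4 = 43·26433 + 3259 = 1139878, q_4 = 43·2636 + 325 = 113673 → 1139878/113673
APPEND 35: p_5 = 35·1139878 + 26433 = 39922163, q_5 = 35·113673 + 2636 = 3981191 → 39922163/3981191
APPEND 6: p_6 = 6·39922163 + 1139878 = 240672856, q_6 = 6·3981191 + 113673 = 24000819 → 240672856/24000819
APPEND 33: p_7 = 33·240672856 + 39922163 = 7982126411, q_7 = 33·24000819 + 3981191 = 796008218 → 7982126411/796008218
APPEND 47: p_8 = 47·7982126411 + 240672856 = 375400614173, q_8 = 47·796008218 + 24000819 = 37436387065 → 375400614173/37436387065
APPEND 8: p_9 = 8·375400614173 + 7982126411 = 3011187039795, q_9 = 8·37436387065 + 796008218 = 300287104738 → 3011187039795/300287104738
APPEND 24: p_10 = 24·3011187039795 + 375400614173 = 72643889569253, q_10 = 24·300287104738 + 37436387065 = 7244326900777 → 72643889569253/7244326900777
APPEND 44: p_11 = 44·72643889569253 + 3011187039795 = 3199342328086927, q_11 = 44·7244326900777 + 300287104738 = 319050670738926 → 3199342328086927/319050670738926
APPEND 25: p_12 = 25·3199342328086927 + 72643889569253 = 80056202091742428, q_12 = 25·319050670738926 + 7244326900777 = 7983511095373927 → 80056202091742428/7983511095373927
APPEND 43: p_13 = 43·80056202091742428 + 3199342328086927 = 3445616032273011331, q_13 = 43·7983511095373927 + 319050670738926 = 343610027771817787 → 3445616032273011331/343610027771817787
APPEND 30: p_14 = 30·3445616032273011331 + 80056202091742428 = 103448537170282082358, q_14 = 30·343610027771817787 + 7983511095373927 = 10316284344249907537 → 103448537170282082358/10316284344249907537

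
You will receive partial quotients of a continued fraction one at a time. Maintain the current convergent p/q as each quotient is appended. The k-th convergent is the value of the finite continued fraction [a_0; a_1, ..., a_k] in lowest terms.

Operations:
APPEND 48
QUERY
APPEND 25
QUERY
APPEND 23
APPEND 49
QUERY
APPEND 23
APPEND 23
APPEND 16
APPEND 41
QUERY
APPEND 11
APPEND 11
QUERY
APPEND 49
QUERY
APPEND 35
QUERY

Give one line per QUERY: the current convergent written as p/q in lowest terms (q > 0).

APPEND 48: p_0 = 48·1 + 0 = 48, q_0 = 48·0 + 1 = 1 → 48/1
APPEND 25: p_1 = 25·48 + 1 = 1201, q_1 = 25·1 + 0 = 25 → 1201/25
APPEND 23: p_2 = 23·1201 + 48 = 27671, q_2 = 23·25 + 1 = 576 → 27671/576
APPEND 49: p_3 = 49·27671 + 1201 = 1357080, q_3 = 49·576 + 25 = 28249 → 1357080/28249
APPEND 23: p_4 = 23·1357080 + 27671 = 31240511, q_4 = 23·28249 + 576 = 650303 → 31240511/650303
APPEND 23: p_5 = 23·31240511 + 1357080 = 719888833, q_5 = 23·650303 + 28249 = 14985218 → 719888833/14985218
APPEND 16: p_6 = 16·719888833 + 31240511 = 11549461839, q_6 = 16·14985218 + 650303 = 240413791 → 11549461839/240413791
APPEND 41: p_7 = 41·11549461839 + 719888833 = 474247824232, q_7 = 41·240413791 + 14985218 = 9871950649 → 474247824232/9871950649
APPEND 11: p_8 = 11·474247824232 + 11549461839 = 5228275528391, q_8 = 11·9871950649 + 240413791 = 108831870930 → 5228275528391/108831870930
APPEND 11: p_9 = 11·5228275528391 + 474247824232 = 57985278636533, q_9 = 11·108831870930 + 9871950649 = 1207022530879 → 57985278636533/1207022530879
APPEND 49: p_10 = 49·57985278636533 + 5228275528391 = 2846506928718508, q_10 = 49·1207022530879 + 108831870930 = 59252935884001 → 2846506928718508/59252935884001
APPEND 35: p_11 = 35·2846506928718508 + 57985278636533 = 99685727783784313, q_11 = 35·59252935884001 + 1207022530879 = 2075059778470914 → 99685727783784313/2075059778470914

48/1
1201/25
1357080/28249
474247824232/9871950649
57985278636533/1207022530879
2846506928718508/59252935884001
99685727783784313/2075059778470914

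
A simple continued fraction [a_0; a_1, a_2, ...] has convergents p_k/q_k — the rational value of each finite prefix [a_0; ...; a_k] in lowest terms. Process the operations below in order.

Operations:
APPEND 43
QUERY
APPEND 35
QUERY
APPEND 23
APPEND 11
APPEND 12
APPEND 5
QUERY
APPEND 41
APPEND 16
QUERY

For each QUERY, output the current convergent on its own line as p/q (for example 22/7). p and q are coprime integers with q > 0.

APPEND 43: p_0 = 43·1 + 0 = 43, q_0 = 43·0 + 1 = 1 → 43/1
APPEND 35: p_1 = 35·43 + 1 = 1506, q_1 = 35·1 + 0 = 35 → 1506/35
APPEND 23: p_2 = 23·1506 + 43 = 34681, q_2 = 23·35 + 1 = 806 → 34681/806
APPEND 11: p_3 = 11·34681 + 1506 = 382997, q_3 = 11·806 + 35 = 8901 → 382997/8901
APPEND 12: p_4 = 12·382997 + 34681 = 4630645, q_4 = 12·8901 + 806 = 107618 → 4630645/107618
APPEND 5: p_5 = 5·4630645 + 382997 = 23536222, q_5 = 5·107618 + 8901 = 546991 → 23536222/546991
APPEND 41: p_6 = 41·23536222 + 4630645 = 969615747, q_6 = 41·546991 + 107618 = 22534249 → 969615747/22534249
APPEND 16: p_7 = 16·969615747 + 23536222 = 15537388174, q_7 = 16·22534249 + 546991 = 361094975 → 15537388174/361094975

43/1
1506/35
23536222/546991
15537388174/361094975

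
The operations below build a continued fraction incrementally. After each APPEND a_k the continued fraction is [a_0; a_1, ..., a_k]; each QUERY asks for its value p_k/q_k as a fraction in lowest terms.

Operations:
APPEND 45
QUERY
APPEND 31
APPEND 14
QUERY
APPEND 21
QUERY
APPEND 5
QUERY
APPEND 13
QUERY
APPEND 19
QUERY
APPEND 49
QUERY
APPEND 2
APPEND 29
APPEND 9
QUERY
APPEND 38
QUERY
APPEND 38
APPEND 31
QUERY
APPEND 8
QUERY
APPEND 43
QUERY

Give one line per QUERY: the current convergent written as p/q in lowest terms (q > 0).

45/1
19589/435
412765/9166
2083414/46265
27497147/610611
524529207/11647874
25729428290/571356437
13851211930804/307584723909
527879300986665/11722267326671
622799083433132959/13830088304586288
5002465932114487746/111086460179827711
215728834164356106037/4790547876037177861

APPEND 45: p_0 = 45·1 + 0 = 45, q_0 = 45·0 + 1 = 1 → 45/1
APPEND 31: p_1 = 31·45 + 1 = 1396, q_1 = 31·1 + 0 = 31 → 1396/31
APPEND 14: p_2 = 14·1396 + 45 = 19589, q_2 = 14·31 + 1 = 435 → 19589/435
APPEND 21: p_3 = 21·19589 + 1396 = 412765, q_3 = 21·435 + 31 = 9166 → 412765/9166
APPEND 5: p_4 = 5·412765 + 19589 = 2083414, q_4 = 5·9166 + 435 = 46265 → 2083414/46265
APPEND 13: p_5 = 13·2083414 + 412765 = 27497147, q_5 = 13·46265 + 9166 = 610611 → 27497147/610611
APPEND 19: p_6 = 19·27497147 + 2083414 = 524529207, q_6 = 19·610611 + 46265 = 11647874 → 524529207/11647874
APPEND 49: p_7 = 49·524529207 + 27497147 = 25729428290, q_7 = 49·11647874 + 610611 = 571356437 → 25729428290/571356437
APPEND 2: p_8 = 2·25729428290 + 524529207 = 51983385787, q_8 = 2·571356437 + 11647874 = 1154360748 → 51983385787/1154360748
APPEND 29: p_9 = 29·51983385787 + 25729428290 = 1533247616113, q_9 = 29·1154360748 + 571356437 = 34047818129 → 1533247616113/34047818129
APPEND 9: p_10 = 9·1533247616113 + 51983385787 = 13851211930804, q_10 = 9·34047818129 + 1154360748 = 307584723909 → 13851211930804/307584723909
APPEND 38: p_11 = 38·13851211930804 + 1533247616113 = 527879300986665, q_11 = 38·307584723909 + 34047818129 = 11722267326671 → 527879300986665/11722267326671
APPEND 38: p_12 = 38·527879300986665 + 13851211930804 = 20073264649424074, q_12 = 38·11722267326671 + 307584723909 = 445753743137407 → 20073264649424074/445753743137407
APPEND 31: p_13 = 31·20073264649424074 + 527879300986665 = 622799083433132959, q_13 = 31·445753743137407 + 11722267326671 = 13830088304586288 → 622799083433132959/13830088304586288
APPEND 8: p_14 = 8·622799083433132959 + 20073264649424074 = 5002465932114487746, q_14 = 8·13830088304586288 + 445753743137407 = 111086460179827711 → 5002465932114487746/111086460179827711
APPEND 43: p_15 = 43·5002465932114487746 + 622799083433132959 = 215728834164356106037, q_15 = 43·111086460179827711 + 13830088304586288 = 4790547876037177861 → 215728834164356106037/4790547876037177861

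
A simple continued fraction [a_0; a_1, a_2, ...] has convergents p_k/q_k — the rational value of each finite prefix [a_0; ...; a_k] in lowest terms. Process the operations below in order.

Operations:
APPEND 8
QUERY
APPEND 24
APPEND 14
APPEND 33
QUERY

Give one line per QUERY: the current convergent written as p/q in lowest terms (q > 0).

APPEND 8: p_0 = 8·1 + 0 = 8, q_0 = 8·0 + 1 = 1 → 8/1
APPEND 24: p_1 = 24·8 + 1 = 193, q_1 = 24·1 + 0 = 24 → 193/24
APPEND 14: p_2 = 14·193 + 8 = 2710, q_2 = 14·24 + 1 = 337 → 2710/337
APPEND 33: p_3 = 33·2710 + 193 = 89623, q_3 = 33·337 + 24 = 11145 → 89623/11145

8/1
89623/11145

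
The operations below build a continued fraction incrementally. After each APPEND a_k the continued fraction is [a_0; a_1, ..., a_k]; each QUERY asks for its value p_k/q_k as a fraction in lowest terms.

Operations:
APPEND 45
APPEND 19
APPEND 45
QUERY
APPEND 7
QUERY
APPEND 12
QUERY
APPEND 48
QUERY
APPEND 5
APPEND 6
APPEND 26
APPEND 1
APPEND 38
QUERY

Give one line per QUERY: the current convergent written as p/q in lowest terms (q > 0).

APPEND 45: p_0 = 45·1 + 0 = 45, q_0 = 45·0 + 1 = 1 → 45/1
APPEND 19: p_1 = 19·45 + 1 = 856, q_1 = 19·1 + 0 = 19 → 856/19
APPEND 45: p_2 = 45·856 + 45 = 38565, q_2 = 45·19 + 1 = 856 → 38565/856
APPEND 7: p_3 = 7·38565 + 856 = 270811, q_3 = 7·856 + 19 = 6011 → 270811/6011
APPEND 12: p_4 = 12·270811 + 38565 = 3288297, q_4 = 12·6011 + 856 = 72988 → 3288297/72988
APPEND 48: p_5 = 48·3288297 + 270811 = 158109067, q_5 = 48·72988 + 6011 = 3509435 → 158109067/3509435
APPEND 5: p_6 = 5·158109067 + 3288297 = 793833632, q_6 = 5·3509435 + 72988 = 17620163 → 793833632/17620163
APPEND 6: p_7 = 6·793833632 + 158109067 = 4921110859, q_7 = 6·17620163 + 3509435 = 109230413 → 4921110859/109230413
APPEND 26: p_8 = 26·4921110859 + 793833632 = 128742715966, q_8 = 26·109230413 + 17620163 = 2857610901 → 128742715966/2857610901
APPEND 1: p_9 = 1·128742715966 + 4921110859 = 133663826825, q_9 = 1·2857610901 + 109230413 = 2966841314 → 133663826825/2966841314
APPEND 38: p_10 = 38·133663826825 + 128742715966 = 5207968135316, q_10 = 38·2966841314 + 2857610901 = 115597580833 → 5207968135316/115597580833

38565/856
270811/6011
3288297/72988
158109067/3509435
5207968135316/115597580833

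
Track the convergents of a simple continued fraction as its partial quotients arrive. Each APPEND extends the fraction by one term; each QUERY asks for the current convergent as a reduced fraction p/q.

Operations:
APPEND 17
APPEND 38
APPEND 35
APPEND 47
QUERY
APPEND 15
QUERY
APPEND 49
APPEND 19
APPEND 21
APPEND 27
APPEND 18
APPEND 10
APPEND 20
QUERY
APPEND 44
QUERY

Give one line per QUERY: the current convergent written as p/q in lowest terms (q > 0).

1065761/62595
16009077/940256
31013622666019933/1821513182394038
1366142405932697064/80237205057646501

APPEND 17: p_0 = 17·1 + 0 = 17, q_0 = 17·0 + 1 = 1 → 17/1
APPEND 38: p_1 = 38·17 + 1 = 647, q_1 = 38·1 + 0 = 38 → 647/38
APPEND 35: p_2 = 35·647 + 17 = 22662, q_2 = 35·38 + 1 = 1331 → 22662/1331
APPEND 47: p_3 = 47·22662 + 647 = 1065761, q_3 = 47·1331 + 38 = 62595 → 1065761/62595
APPEND 15: p_4 = 15·1065761 + 22662 = 16009077, q_4 = 15·62595 + 1331 = 940256 → 16009077/940256
APPEND 49: p_5 = 49·16009077 + 1065761 = 785510534, q_5 = 49·940256 + 62595 = 46135139 → 785510534/46135139
APPEND 19: p_6 = 19·785510534 + 16009077 = 14940709223, q_6 = 19·46135139 + 940256 = 877507897 → 14940709223/877507897
APPEND 21: p_7 = 21·14940709223 + 785510534 = 314540404217, q_7 = 21·877507897 + 46135139 = 18473800976 → 314540404217/18473800976
APPEND 27: p_8 = 27·314540404217 + 14940709223 = 8507531623082, q_8 = 27·18473800976 + 877507897 = 499670134249 → 8507531623082/499670134249
APPEND 18: p_9 = 18·8507531623082 + 314540404217 = 153450109619693, q_9 = 18·499670134249 + 18473800976 = 9012536217458 → 153450109619693/9012536217458
APPEND 10: p_10 = 10·153450109619693 + 8507531623082 = 1543008627820012, q_10 = 10·9012536217458 + 499670134249 = 90625032308829 → 1543008627820012/90625032308829
APPEND 20: p_11 = 20·1543008627820012 + 153450109619693 = 31013622666019933, q_11 = 20·90625032308829 + 9012536217458 = 1821513182394038 → 31013622666019933/1821513182394038
APPEND 44: p_12 = 44·31013622666019933 + 1543008627820012 = 1366142405932697064, q_12 = 44·1821513182394038 + 90625032308829 = 80237205057646501 → 1366142405932697064/80237205057646501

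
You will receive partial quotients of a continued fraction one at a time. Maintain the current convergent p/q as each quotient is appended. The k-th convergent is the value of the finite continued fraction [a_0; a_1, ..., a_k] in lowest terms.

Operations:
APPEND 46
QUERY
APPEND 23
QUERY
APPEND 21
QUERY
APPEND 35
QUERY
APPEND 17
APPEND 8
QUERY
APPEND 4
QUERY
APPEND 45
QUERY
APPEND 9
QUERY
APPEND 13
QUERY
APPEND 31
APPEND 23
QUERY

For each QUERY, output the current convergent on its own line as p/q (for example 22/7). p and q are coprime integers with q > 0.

APPEND 46: p_0 = 46·1 + 0 = 46, q_0 = 46·0 + 1 = 1 → 46/1
APPEND 23: p_1 = 23·46 + 1 = 1059, q_1 = 23·1 + 0 = 23 → 1059/23
APPEND 21: p_2 = 21·1059 + 46 = 22285, q_2 = 21·23 + 1 = 484 → 22285/484
APPEND 35: p_3 = 35·22285 + 1059 = 781034, q_3 = 35·484 + 23 = 16963 → 781034/16963
APPEND 17: p_4 = 17·781034 + 22285 = 13299863, q_4 = 17·16963 + 484 = 288855 → 13299863/288855
APPEND 8: p_5 = 8·13299863 + 781034 = 107179938, q_5 = 8·288855 + 16963 = 2327803 → 107179938/2327803
APPEND 4: p_6 = 4·107179938 + 13299863 = 442019615, q_6 = 4·2327803 + 288855 = 9600067 → 442019615/9600067
APPEND 45: p_7 = 45·442019615 + 107179938 = 19998062613, q_7 = 45·9600067 + 2327803 = 434330818 → 19998062613/434330818
APPEND 9: p_8 = 9·19998062613 + 442019615 = 180424583132, q_8 = 9·434330818 + 9600067 = 3918577429 → 180424583132/3918577429
APPEND 13: p_9 = 13·180424583132 + 19998062613 = 2365517643329, q_9 = 13·3918577429 + 434330818 = 51375837395 → 2365517643329/51375837395
APPEND 31: p_10 = 31·2365517643329 + 180424583132 = 73511471526331, q_10 = 31·51375837395 + 3918577429 = 1596569536674 → 73511471526331/1596569536674
APPEND 23: p_11 = 23·73511471526331 + 2365517643329 = 1693129362748942, q_11 = 23·1596569536674 + 51375837395 = 36772475180897 → 1693129362748942/36772475180897

46/1
1059/23
22285/484
781034/16963
107179938/2327803
442019615/9600067
19998062613/434330818
180424583132/3918577429
2365517643329/51375837395
1693129362748942/36772475180897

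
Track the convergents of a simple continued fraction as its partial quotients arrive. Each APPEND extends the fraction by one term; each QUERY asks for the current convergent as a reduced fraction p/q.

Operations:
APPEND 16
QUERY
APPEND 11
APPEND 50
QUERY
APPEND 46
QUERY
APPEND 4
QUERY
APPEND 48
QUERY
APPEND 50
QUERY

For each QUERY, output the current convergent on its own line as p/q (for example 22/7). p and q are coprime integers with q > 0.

APPEND 16: p_0 = 16·1 + 0 = 16, q_0 = 16·0 + 1 = 1 → 16/1
APPEND 11: p_1 = 11·16 + 1 = 177, q_1 = 11·1 + 0 = 11 → 177/11
APPEND 50: p_2 = 50·177 + 16 = 8866, q_2 = 50·11 + 1 = 551 → 8866/551
APPEND 46: p_3 = 46·8866 + 177 = 408013, q_3 = 46·551 + 11 = 25357 → 408013/25357
APPEND 4: p_4 = 4·408013 + 8866 = 1640918, q_4 = 4·25357 + 551 = 101979 → 1640918/101979
APPEND 48: p_5 = 48·1640918 + 408013 = 79172077, q_5 = 48·101979 + 25357 = 4920349 → 79172077/4920349
APPEND 50: p_6 = 50·79172077 + 1640918 = 3960244768, q_6 = 50·4920349 + 101979 = 246119429 → 3960244768/246119429

16/1
8866/551
408013/25357
1640918/101979
79172077/4920349
3960244768/246119429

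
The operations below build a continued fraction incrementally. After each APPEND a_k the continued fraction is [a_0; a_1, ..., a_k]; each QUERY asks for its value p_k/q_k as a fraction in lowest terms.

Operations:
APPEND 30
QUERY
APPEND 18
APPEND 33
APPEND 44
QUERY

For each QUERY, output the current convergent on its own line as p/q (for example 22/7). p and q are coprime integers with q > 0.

30/1
787393/26198

APPEND 30: p_0 = 30·1 + 0 = 30, q_0 = 30·0 + 1 = 1 → 30/1
APPEND 18: p_1 = 18·30 + 1 = 541, q_1 = 18·1 + 0 = 18 → 541/18
APPEND 33: p_2 = 33·541 + 30 = 17883, q_2 = 33·18 + 1 = 595 → 17883/595
APPEND 44: p_3 = 44·17883 + 541 = 787393, q_3 = 44·595 + 18 = 26198 → 787393/26198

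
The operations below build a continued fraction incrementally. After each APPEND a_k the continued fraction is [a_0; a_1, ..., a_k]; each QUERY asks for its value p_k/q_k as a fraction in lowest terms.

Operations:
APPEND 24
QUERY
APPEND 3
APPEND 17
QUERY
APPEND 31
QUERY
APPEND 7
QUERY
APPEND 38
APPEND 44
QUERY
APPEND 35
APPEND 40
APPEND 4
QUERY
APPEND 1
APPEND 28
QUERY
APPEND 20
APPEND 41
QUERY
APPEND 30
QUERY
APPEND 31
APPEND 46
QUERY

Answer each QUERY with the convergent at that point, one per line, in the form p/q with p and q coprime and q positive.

APPEND 24: p_0 = 24·1 + 0 = 24, q_0 = 24·0 + 1 = 1 → 24/1
APPEND 3: p_1 = 3·24 + 1 = 73, q_1 = 3·1 + 0 = 3 → 73/3
APPEND 17: p_2 = 17·73 + 24 = 1265, q_2 = 17·3 + 1 = 52 → 1265/52
APPEND 31: p_3 = 31·1265 + 73 = 39288, q_3 = 31·52 + 3 = 1615 → 39288/1615
APPEND 7: p_4 = 7·39288 + 1265 = 276281, q_4 = 7·1615 + 52 = 11357 → 276281/11357
APPEND 38: p_5 = 38·276281 + 39288 = 10537966, q_5 = 38·11357 + 1615 = 433181 → 10537966/433181
APPEND 44: p_6 = 44·10537966 + 276281 = 463946785, q_6 = 44·433181 + 11357 = 19071321 → 463946785/19071321
APPEND 35: p_7 = 35·463946785 + 10537966 = 16248675441, q_7 = 35·19071321 + 433181 = 667929416 → 16248675441/667929416
APPEND 40: p_8 = 40·16248675441 + 463946785 = 650410964425, q_8 = 40·667929416 + 19071321 = 26736247961 → 650410964425/26736247961
APPEND 4: p_9 = 4·650410964425 + 16248675441 = 2617892533141, q_9 = 4·26736247961 + 667929416 = 107612921260 → 2617892533141/107612921260
APPEND 1: p_10 = 1·2617892533141 + 650410964425 = 3268303497566, q_10 = 1·107612921260 + 26736247961 = 134349169221 → 3268303497566/134349169221
APPEND 28: p_11 = 28·3268303497566 + 2617892533141 = 94130390464989, q_11 = 28·134349169221 + 107612921260 = 3869389659448 → 94130390464989/3869389659448
APPEND 20: p_12 = 20·94130390464989 + 3268303497566 = 1885876112797346, q_12 = 20·3869389659448 + 134349169221 = 77522142358181 → 1885876112797346/77522142358181
APPEND 41: p_13 = 41·1885876112797346 + 94130390464989 = 77415051015156175, q_13 = 41·77522142358181 + 3869389659448 = 3182277226344869 → 77415051015156175/3182277226344869
APPEND 30: p_14 = 30·77415051015156175 + 1885876112797346 = 2324337406567482596, q_14 = 30·3182277226344869 + 77522142358181 = 95545838932704251 → 2324337406567482596/95545838932704251
APPEND 31: p_15 = 31·2324337406567482596 + 77415051015156175 = 72131874654607116651, q_15 = 31·95545838932704251 + 3182277226344869 = 2965103284140176650 → 72131874654607116651/2965103284140176650
APPEND 46: p_16 = 46·72131874654607116651 + 2324337406567482596 = 3320390571518494848542, q_16 = 46·2965103284140176650 + 95545838932704251 = 136490296909380830151 → 3320390571518494848542/136490296909380830151

24/1
1265/52
39288/1615
276281/11357
463946785/19071321
2617892533141/107612921260
94130390464989/3869389659448
77415051015156175/3182277226344869
2324337406567482596/95545838932704251
3320390571518494848542/136490296909380830151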